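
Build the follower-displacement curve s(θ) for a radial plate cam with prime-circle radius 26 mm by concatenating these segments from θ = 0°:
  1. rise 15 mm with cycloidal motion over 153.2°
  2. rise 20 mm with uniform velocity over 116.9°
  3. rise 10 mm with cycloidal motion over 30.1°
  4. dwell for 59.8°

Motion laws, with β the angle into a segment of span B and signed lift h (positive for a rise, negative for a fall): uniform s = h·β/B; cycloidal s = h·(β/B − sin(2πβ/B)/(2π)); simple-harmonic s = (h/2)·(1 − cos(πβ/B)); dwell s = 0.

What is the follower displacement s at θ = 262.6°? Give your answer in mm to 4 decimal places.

seg 1 [0°–153.2°] cycloidal, h=15: full span → s += 15 → s = 15.0000
seg 2 [153.2°–270.1°] uniform, h=20: θ=262.6° here. β=109.4, B=116.9. 20·109.4/116.9 = 18.7169 → s = 33.7169

33.7169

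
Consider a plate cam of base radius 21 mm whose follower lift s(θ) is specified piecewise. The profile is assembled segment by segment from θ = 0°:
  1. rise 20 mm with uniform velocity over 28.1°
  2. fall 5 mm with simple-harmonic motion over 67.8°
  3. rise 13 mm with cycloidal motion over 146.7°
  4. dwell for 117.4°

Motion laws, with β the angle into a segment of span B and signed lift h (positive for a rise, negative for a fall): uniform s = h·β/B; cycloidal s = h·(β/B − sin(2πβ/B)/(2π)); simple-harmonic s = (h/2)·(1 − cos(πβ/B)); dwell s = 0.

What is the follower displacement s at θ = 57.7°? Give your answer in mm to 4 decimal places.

seg 1 [0°–28.1°] uniform, h=20: full span → s += 20 → s = 20.0000
seg 2 [28.1°–95.9°] simple-harmonic, h=-5: θ=57.7° here. β=29.6, B=67.8. -5/2·(1 − cos(π·0.4366)) = -2.0052 → s = 17.9948

17.9948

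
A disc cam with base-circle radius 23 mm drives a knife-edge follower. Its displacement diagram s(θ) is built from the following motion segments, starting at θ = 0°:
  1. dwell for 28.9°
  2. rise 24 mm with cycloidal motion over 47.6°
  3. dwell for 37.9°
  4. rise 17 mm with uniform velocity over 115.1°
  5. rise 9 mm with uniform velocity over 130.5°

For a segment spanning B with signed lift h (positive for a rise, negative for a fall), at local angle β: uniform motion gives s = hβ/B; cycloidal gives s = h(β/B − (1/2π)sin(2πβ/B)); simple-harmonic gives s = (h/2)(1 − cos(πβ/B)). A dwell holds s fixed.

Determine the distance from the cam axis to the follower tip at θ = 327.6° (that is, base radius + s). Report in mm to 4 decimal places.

seg 1 [0°–28.9°] dwell: s stays 0.0000
seg 2 [28.9°–76.5°] cycloidal, h=24: full span → s += 24 → s = 24.0000
seg 3 [76.5°–114.4°] dwell: s stays 24.0000
seg 4 [114.4°–229.5°] uniform, h=17: full span → s += 17 → s = 41.0000
seg 5 [229.5°–360°] uniform, h=9: θ=327.6° here. β=98.1, B=130.5. 9·98.1/130.5 = 6.7655 → s = 47.7655
radial distance = base radius + s = 23 + 47.7655 = 70.7655

70.7655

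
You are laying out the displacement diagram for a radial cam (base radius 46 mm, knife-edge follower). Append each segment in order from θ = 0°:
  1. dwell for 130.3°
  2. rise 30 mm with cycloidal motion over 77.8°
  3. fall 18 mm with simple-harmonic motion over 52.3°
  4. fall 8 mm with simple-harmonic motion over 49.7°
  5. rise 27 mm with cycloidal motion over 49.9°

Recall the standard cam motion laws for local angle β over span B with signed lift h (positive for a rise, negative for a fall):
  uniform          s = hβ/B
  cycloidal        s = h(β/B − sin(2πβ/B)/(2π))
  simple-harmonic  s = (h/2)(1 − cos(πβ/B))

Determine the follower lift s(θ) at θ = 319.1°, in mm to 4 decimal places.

seg 1 [0°–130.3°] dwell: s stays 0.0000
seg 2 [130.3°–208.1°] cycloidal, h=30: full span → s += 30 → s = 30.0000
seg 3 [208.1°–260.4°] simple-harmonic, h=-18: full span → s += -18 → s = 12.0000
seg 4 [260.4°–310.1°] simple-harmonic, h=-8: full span → s += -8 → s = 4.0000
seg 5 [310.1°–360°] cycloidal, h=27: θ=319.1° here. β=9, B=49.9. 27·(0.1804 − sin(2π·0.1804)/(2π)) = 0.9774 → s = 4.9774

4.9774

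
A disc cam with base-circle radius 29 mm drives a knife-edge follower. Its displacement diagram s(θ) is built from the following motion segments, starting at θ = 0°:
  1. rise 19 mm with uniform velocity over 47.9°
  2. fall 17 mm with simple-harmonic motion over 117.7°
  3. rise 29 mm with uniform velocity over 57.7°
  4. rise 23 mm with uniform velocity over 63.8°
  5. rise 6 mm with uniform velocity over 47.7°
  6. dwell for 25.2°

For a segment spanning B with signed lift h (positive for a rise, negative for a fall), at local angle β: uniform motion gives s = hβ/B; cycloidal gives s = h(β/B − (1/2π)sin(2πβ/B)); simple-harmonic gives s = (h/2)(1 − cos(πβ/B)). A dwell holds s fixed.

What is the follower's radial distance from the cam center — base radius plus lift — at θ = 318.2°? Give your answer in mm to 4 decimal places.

seg 1 [0°–47.9°] uniform, h=19: full span → s += 19 → s = 19.0000
seg 2 [47.9°–165.6°] simple-harmonic, h=-17: full span → s += -17 → s = 2.0000
seg 3 [165.6°–223.3°] uniform, h=29: full span → s += 29 → s = 31.0000
seg 4 [223.3°–287.1°] uniform, h=23: full span → s += 23 → s = 54.0000
seg 5 [287.1°–334.8°] uniform, h=6: θ=318.2° here. β=31.1, B=47.7. 6·31.1/47.7 = 3.9119 → s = 57.9119
radial distance = base radius + s = 29 + 57.9119 = 86.9119

86.9119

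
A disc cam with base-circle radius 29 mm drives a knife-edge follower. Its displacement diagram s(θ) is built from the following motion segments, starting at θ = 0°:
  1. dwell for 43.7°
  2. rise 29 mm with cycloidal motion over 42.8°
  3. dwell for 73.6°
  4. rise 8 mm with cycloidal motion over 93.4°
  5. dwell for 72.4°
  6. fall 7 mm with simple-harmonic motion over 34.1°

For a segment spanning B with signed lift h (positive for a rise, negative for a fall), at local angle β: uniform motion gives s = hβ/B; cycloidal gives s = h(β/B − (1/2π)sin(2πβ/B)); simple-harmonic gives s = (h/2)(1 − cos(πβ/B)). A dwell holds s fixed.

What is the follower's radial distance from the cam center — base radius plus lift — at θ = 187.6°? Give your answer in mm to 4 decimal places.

seg 1 [0°–43.7°] dwell: s stays 0.0000
seg 2 [43.7°–86.5°] cycloidal, h=29: full span → s += 29 → s = 29.0000
seg 3 [86.5°–160.1°] dwell: s stays 29.0000
seg 4 [160.1°–253.5°] cycloidal, h=8: θ=187.6° here. β=27.5, B=93.4. 8·(0.2944 − sin(2π·0.2944)/(2π)) = 1.1315 → s = 30.1315
radial distance = base radius + s = 29 + 30.1315 = 59.1315

59.1315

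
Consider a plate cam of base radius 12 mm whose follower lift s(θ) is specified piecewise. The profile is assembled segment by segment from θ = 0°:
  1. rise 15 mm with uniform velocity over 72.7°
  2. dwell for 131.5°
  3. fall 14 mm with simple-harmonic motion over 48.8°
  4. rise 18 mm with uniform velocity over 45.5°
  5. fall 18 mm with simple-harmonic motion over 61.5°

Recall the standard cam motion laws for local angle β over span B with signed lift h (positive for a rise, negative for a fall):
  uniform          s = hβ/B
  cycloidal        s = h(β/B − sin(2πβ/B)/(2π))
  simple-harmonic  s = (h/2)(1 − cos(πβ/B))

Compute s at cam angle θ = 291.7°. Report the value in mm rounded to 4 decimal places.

seg 1 [0°–72.7°] uniform, h=15: full span → s += 15 → s = 15.0000
seg 2 [72.7°–204.2°] dwell: s stays 15.0000
seg 3 [204.2°–253°] simple-harmonic, h=-14: full span → s += -14 → s = 1.0000
seg 4 [253°–298.5°] uniform, h=18: θ=291.7° here. β=38.7, B=45.5. 18·38.7/45.5 = 15.3099 → s = 16.3099

16.3099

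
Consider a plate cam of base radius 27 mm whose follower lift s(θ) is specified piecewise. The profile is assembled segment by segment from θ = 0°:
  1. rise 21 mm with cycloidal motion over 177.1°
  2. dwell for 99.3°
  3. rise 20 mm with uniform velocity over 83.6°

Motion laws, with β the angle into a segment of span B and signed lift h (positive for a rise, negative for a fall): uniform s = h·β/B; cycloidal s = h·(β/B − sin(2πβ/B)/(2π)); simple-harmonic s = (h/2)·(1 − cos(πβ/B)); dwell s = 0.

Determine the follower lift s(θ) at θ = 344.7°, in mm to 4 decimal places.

seg 1 [0°–177.1°] cycloidal, h=21: full span → s += 21 → s = 21.0000
seg 2 [177.1°–276.4°] dwell: s stays 21.0000
seg 3 [276.4°–360°] uniform, h=20: θ=344.7° here. β=68.3, B=83.6. 20·68.3/83.6 = 16.3397 → s = 37.3397

37.3397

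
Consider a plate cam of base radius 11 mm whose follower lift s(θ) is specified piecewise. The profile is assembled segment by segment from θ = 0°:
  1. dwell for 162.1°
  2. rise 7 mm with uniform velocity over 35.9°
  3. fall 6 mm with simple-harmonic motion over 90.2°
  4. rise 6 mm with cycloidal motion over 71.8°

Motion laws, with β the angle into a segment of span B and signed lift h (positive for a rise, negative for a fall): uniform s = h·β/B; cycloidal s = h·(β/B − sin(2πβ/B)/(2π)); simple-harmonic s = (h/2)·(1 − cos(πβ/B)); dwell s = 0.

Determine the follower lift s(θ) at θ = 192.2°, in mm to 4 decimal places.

seg 1 [0°–162.1°] dwell: s stays 0.0000
seg 2 [162.1°–198°] uniform, h=7: θ=192.2° here. β=30.1, B=35.9. 7·30.1/35.9 = 5.8691 → s = 5.8691

5.8691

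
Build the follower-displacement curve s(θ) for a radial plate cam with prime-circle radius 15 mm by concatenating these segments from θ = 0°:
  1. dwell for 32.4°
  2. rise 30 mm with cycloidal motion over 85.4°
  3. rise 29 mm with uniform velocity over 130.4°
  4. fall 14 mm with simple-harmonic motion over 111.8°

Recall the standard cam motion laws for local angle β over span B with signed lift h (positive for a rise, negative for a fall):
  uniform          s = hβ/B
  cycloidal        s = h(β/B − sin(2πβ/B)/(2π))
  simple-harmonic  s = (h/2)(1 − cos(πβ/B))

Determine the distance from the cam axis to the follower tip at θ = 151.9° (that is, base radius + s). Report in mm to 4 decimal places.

seg 1 [0°–32.4°] dwell: s stays 0.0000
seg 2 [32.4°–117.8°] cycloidal, h=30: full span → s += 30 → s = 30.0000
seg 3 [117.8°–248.2°] uniform, h=29: θ=151.9° here. β=34.1, B=130.4. 29·34.1/130.4 = 7.5836 → s = 37.5836
radial distance = base radius + s = 15 + 37.5836 = 52.5836

52.5836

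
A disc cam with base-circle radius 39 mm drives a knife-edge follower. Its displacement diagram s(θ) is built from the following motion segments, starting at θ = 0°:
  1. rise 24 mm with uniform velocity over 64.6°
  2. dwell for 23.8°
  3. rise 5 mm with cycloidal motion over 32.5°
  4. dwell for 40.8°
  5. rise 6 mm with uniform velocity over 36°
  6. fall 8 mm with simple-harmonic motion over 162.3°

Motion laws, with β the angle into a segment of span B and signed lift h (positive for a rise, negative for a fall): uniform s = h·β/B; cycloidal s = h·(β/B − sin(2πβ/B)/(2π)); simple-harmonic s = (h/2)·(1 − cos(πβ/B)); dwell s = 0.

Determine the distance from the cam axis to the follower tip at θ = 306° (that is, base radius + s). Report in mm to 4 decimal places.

seg 1 [0°–64.6°] uniform, h=24: full span → s += 24 → s = 24.0000
seg 2 [64.6°–88.4°] dwell: s stays 24.0000
seg 3 [88.4°–120.9°] cycloidal, h=5: full span → s += 5 → s = 29.0000
seg 4 [120.9°–161.7°] dwell: s stays 29.0000
seg 5 [161.7°–197.7°] uniform, h=6: full span → s += 6 → s = 35.0000
seg 6 [197.7°–360°] simple-harmonic, h=-8: θ=306° here. β=108.3, B=162.3. -8/2·(1 − cos(π·0.6673)) = -6.0067 → s = 28.9933
radial distance = base radius + s = 39 + 28.9933 = 67.9933

67.9933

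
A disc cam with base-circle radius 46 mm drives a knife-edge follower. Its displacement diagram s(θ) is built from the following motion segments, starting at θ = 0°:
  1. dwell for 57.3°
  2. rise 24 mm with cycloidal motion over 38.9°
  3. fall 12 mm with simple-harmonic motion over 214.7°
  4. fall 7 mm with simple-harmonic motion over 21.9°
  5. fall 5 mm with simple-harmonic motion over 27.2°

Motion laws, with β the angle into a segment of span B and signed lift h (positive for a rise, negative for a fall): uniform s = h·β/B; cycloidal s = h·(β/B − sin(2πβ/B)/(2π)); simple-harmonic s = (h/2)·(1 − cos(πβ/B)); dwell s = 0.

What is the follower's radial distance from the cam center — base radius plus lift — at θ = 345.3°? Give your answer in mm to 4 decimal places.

seg 1 [0°–57.3°] dwell: s stays 0.0000
seg 2 [57.3°–96.2°] cycloidal, h=24: full span → s += 24 → s = 24.0000
seg 3 [96.2°–310.9°] simple-harmonic, h=-12: full span → s += -12 → s = 12.0000
seg 4 [310.9°–332.8°] simple-harmonic, h=-7: full span → s += -7 → s = 5.0000
seg 5 [332.8°–360°] simple-harmonic, h=-5: θ=345.3° here. β=12.5, B=27.2. -5/2·(1 − cos(π·0.4596)) = -2.1832 → s = 2.8168
radial distance = base radius + s = 46 + 2.8168 = 48.8168

48.8168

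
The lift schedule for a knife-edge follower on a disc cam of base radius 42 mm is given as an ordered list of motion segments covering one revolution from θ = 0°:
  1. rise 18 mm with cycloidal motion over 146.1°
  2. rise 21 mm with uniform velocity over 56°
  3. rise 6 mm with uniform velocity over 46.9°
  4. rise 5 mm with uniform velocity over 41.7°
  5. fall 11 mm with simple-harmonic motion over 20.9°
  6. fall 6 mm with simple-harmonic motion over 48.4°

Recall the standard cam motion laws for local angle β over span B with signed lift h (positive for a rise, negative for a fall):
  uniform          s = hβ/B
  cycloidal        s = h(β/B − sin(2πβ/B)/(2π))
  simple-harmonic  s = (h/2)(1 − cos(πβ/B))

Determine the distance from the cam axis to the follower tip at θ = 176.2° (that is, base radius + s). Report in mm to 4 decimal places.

seg 1 [0°–146.1°] cycloidal, h=18: full span → s += 18 → s = 18.0000
seg 2 [146.1°–202.1°] uniform, h=21: θ=176.2° here. β=30.1, B=56. 21·30.1/56 = 11.2875 → s = 29.2875
radial distance = base radius + s = 42 + 29.2875 = 71.2875

71.2875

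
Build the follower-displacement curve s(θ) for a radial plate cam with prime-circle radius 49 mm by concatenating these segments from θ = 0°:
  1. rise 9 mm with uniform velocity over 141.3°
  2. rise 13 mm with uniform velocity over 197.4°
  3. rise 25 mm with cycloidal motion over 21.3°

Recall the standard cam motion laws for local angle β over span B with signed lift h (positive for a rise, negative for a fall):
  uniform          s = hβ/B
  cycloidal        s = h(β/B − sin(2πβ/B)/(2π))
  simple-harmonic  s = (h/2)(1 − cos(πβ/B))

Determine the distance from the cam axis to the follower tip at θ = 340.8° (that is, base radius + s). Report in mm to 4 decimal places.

seg 1 [0°–141.3°] uniform, h=9: full span → s += 9 → s = 9.0000
seg 2 [141.3°–338.7°] uniform, h=13: full span → s += 13 → s = 22.0000
seg 3 [338.7°–360°] cycloidal, h=25: θ=340.8° here. β=2.1, B=21.3. 25·(0.0986 − sin(2π·0.0986)/(2π)) = 0.1546 → s = 22.1546
radial distance = base radius + s = 49 + 22.1546 = 71.1546

71.1546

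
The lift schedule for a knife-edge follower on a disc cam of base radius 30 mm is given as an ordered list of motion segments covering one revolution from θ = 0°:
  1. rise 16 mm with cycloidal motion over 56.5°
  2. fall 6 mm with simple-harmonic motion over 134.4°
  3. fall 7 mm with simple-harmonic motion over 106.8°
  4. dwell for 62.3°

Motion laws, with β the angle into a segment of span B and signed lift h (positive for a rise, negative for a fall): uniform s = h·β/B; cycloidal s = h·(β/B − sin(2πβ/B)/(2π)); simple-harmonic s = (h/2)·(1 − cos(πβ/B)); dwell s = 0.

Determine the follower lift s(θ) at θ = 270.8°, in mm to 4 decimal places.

seg 1 [0°–56.5°] cycloidal, h=16: full span → s += 16 → s = 16.0000
seg 2 [56.5°–190.9°] simple-harmonic, h=-6: full span → s += -6 → s = 10.0000
seg 3 [190.9°–297.7°] simple-harmonic, h=-7: θ=270.8° here. β=79.9, B=106.8. -7/2·(1 − cos(π·0.7481)) = -5.9603 → s = 4.0397

4.0397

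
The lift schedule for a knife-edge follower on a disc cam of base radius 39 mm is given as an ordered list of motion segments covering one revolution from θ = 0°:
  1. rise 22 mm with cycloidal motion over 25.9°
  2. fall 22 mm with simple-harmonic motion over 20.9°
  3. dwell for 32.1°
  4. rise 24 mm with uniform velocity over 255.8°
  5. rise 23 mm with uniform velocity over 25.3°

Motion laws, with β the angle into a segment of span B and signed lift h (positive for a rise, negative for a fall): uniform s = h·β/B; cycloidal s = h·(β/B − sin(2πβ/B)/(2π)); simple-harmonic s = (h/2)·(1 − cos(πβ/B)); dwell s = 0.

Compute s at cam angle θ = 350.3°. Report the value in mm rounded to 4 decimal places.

seg 1 [0°–25.9°] cycloidal, h=22: full span → s += 22 → s = 22.0000
seg 2 [25.9°–46.8°] simple-harmonic, h=-22: full span → s += -22 → s = 0.0000
seg 3 [46.8°–78.9°] dwell: s stays 0.0000
seg 4 [78.9°–334.7°] uniform, h=24: full span → s += 24 → s = 24.0000
seg 5 [334.7°–360°] uniform, h=23: θ=350.3° here. β=15.6, B=25.3. 23·15.6/25.3 = 14.1818 → s = 38.1818

38.1818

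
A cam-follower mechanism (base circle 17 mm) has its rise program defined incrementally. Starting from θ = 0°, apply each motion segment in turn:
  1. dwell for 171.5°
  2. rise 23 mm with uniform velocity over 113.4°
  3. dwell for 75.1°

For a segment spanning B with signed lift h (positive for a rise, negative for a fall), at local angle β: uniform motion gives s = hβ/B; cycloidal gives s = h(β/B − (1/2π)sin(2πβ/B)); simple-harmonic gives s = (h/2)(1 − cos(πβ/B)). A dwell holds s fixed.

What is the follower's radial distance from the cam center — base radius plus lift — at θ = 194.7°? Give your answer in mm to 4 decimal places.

seg 1 [0°–171.5°] dwell: s stays 0.0000
seg 2 [171.5°–284.9°] uniform, h=23: θ=194.7° here. β=23.2, B=113.4. 23·23.2/113.4 = 4.7055 → s = 4.7055
radial distance = base radius + s = 17 + 4.7055 = 21.7055

21.7055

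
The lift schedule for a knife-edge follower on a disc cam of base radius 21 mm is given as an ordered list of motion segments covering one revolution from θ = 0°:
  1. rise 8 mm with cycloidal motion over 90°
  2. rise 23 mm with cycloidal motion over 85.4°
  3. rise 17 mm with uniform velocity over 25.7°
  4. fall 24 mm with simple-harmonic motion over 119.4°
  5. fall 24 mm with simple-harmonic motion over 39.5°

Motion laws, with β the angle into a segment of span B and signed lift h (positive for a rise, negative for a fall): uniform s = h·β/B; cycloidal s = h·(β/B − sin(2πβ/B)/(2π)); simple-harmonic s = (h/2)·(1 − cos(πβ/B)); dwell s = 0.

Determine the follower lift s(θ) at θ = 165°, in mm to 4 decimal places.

seg 1 [0°–90°] cycloidal, h=8: full span → s += 8 → s = 8.0000
seg 2 [90°–175.4°] cycloidal, h=23: θ=165° here. β=75, B=85.4. 23·(0.8782 − sin(2π·0.8782)/(2π)) = 22.7346 → s = 30.7346

30.7346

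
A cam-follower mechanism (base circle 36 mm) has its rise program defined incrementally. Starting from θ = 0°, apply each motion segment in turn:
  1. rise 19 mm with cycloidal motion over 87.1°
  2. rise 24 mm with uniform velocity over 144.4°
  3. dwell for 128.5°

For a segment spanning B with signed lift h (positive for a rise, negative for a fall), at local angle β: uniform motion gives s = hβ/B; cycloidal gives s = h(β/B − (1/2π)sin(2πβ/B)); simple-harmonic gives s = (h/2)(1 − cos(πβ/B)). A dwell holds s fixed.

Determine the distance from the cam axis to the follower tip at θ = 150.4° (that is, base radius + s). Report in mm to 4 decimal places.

seg 1 [0°–87.1°] cycloidal, h=19: full span → s += 19 → s = 19.0000
seg 2 [87.1°–231.5°] uniform, h=24: θ=150.4° here. β=63.3, B=144.4. 24·63.3/144.4 = 10.5208 → s = 29.5208
radial distance = base radius + s = 36 + 29.5208 = 65.5208

65.5208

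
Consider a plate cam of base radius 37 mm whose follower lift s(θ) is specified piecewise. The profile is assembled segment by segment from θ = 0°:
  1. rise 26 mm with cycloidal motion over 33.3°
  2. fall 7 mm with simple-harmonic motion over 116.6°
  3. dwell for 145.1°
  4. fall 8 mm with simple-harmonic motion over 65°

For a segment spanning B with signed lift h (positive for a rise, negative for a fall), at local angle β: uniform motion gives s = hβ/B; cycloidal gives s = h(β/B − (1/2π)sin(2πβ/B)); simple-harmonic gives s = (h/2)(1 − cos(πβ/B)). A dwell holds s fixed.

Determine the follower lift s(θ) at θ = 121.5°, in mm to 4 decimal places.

seg 1 [0°–33.3°] cycloidal, h=26: full span → s += 26 → s = 26.0000
seg 2 [33.3°–149.9°] simple-harmonic, h=-7: θ=121.5° here. β=88.2, B=116.6. -7/2·(1 − cos(π·0.7564)) = -6.0244 → s = 19.9756

19.9756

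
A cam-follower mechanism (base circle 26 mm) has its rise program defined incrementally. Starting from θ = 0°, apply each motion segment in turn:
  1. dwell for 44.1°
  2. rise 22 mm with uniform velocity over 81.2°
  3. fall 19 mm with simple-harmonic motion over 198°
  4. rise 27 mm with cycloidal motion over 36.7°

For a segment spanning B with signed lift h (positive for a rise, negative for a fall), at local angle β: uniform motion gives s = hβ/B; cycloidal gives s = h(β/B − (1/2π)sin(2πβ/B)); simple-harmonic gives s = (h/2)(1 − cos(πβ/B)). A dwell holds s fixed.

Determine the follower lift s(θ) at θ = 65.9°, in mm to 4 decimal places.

seg 1 [0°–44.1°] dwell: s stays 0.0000
seg 2 [44.1°–125.3°] uniform, h=22: θ=65.9° here. β=21.8, B=81.2. 22·21.8/81.2 = 5.9064 → s = 5.9064

5.9064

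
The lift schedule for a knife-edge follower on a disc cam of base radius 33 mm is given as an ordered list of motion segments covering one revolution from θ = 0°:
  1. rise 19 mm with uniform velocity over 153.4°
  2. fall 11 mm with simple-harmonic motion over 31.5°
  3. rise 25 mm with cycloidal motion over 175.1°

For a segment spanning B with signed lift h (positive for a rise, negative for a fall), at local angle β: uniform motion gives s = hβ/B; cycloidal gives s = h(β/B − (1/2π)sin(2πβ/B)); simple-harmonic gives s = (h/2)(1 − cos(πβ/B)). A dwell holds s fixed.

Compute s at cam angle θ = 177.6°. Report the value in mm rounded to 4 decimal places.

seg 1 [0°–153.4°] uniform, h=19: full span → s += 19 → s = 19.0000
seg 2 [153.4°–184.9°] simple-harmonic, h=-11: θ=177.6° here. β=24.2, B=31.5. -11/2·(1 − cos(π·0.7683)) = -9.6056 → s = 9.3944

9.3944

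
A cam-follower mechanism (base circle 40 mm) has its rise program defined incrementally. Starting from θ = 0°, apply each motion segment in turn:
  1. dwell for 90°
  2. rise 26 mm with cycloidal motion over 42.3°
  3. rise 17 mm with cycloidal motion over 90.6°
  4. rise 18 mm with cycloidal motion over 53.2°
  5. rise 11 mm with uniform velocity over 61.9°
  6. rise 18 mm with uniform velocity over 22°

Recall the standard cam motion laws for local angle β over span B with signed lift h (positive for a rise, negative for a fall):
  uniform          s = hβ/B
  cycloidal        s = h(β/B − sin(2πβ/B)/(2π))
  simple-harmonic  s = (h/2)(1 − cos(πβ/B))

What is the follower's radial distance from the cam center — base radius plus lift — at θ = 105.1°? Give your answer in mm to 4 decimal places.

seg 1 [0°–90°] dwell: s stays 0.0000
seg 2 [90°–132.3°] cycloidal, h=26: θ=105.1° here. β=15.1, B=42.3. 26·(0.3570 − sin(2π·0.3570)/(2π)) = 6.0433 → s = 6.0433
radial distance = base radius + s = 40 + 6.0433 = 46.0433

46.0433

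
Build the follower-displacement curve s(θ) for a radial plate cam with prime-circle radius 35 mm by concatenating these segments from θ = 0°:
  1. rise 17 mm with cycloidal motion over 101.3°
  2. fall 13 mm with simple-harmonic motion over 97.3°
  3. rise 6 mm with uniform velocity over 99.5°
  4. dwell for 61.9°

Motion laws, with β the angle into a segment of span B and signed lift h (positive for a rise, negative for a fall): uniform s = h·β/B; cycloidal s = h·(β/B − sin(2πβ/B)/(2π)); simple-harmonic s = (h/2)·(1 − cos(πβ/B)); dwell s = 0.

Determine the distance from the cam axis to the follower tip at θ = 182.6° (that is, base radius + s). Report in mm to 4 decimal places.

seg 1 [0°–101.3°] cycloidal, h=17: full span → s += 17 → s = 17.0000
seg 2 [101.3°–198.6°] simple-harmonic, h=-13: θ=182.6° here. β=81.3, B=97.3. -13/2·(1 − cos(π·0.8356)) = -12.1518 → s = 4.8482
radial distance = base radius + s = 35 + 4.8482 = 39.8482

39.8482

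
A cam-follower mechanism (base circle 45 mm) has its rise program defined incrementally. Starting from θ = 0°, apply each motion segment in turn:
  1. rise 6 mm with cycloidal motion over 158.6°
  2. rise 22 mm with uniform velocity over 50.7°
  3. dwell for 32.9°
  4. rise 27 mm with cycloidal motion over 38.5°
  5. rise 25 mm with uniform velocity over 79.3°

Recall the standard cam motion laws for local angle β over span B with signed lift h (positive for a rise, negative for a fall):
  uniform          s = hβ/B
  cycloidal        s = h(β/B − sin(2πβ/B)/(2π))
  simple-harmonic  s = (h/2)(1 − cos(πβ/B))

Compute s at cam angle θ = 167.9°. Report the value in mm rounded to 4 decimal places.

seg 1 [0°–158.6°] cycloidal, h=6: full span → s += 6 → s = 6.0000
seg 2 [158.6°–209.3°] uniform, h=22: θ=167.9° here. β=9.3, B=50.7. 22·9.3/50.7 = 4.0355 → s = 10.0355

10.0355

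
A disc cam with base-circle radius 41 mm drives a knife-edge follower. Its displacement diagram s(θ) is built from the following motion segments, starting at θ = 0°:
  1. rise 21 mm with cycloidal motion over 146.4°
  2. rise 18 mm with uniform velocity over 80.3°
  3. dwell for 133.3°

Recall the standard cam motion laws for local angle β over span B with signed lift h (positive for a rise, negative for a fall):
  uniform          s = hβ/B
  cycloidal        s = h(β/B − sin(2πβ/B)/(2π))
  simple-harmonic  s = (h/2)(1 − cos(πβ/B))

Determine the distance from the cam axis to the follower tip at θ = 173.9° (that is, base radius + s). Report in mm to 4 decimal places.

seg 1 [0°–146.4°] cycloidal, h=21: full span → s += 21 → s = 21.0000
seg 2 [146.4°–226.7°] uniform, h=18: θ=173.9° here. β=27.5, B=80.3. 18·27.5/80.3 = 6.1644 → s = 27.1644
radial distance = base radius + s = 41 + 27.1644 = 68.1644

68.1644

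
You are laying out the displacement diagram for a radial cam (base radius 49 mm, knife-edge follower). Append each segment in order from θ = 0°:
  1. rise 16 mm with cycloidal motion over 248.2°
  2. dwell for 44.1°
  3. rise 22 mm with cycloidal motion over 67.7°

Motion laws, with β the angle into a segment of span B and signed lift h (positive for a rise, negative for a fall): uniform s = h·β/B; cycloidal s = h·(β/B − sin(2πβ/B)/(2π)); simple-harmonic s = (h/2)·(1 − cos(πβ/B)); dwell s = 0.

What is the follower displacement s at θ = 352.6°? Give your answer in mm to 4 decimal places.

seg 1 [0°–248.2°] cycloidal, h=16: full span → s += 16 → s = 16.0000
seg 2 [248.2°–292.3°] dwell: s stays 16.0000
seg 3 [292.3°–360°] cycloidal, h=22: θ=352.6° here. β=60.3, B=67.7. 22·(0.8907 − sin(2π·0.8907)/(2π)) = 21.8154 → s = 37.8154

37.8154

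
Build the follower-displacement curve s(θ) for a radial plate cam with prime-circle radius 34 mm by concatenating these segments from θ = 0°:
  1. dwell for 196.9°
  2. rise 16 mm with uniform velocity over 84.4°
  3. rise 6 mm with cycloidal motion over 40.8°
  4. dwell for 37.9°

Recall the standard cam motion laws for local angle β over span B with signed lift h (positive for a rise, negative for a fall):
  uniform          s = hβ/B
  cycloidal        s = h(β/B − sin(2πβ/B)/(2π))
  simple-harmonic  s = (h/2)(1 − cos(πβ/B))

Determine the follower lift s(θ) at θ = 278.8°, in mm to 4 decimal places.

seg 1 [0°–196.9°] dwell: s stays 0.0000
seg 2 [196.9°–281.3°] uniform, h=16: θ=278.8° here. β=81.9, B=84.4. 16·81.9/84.4 = 15.5261 → s = 15.5261

15.5261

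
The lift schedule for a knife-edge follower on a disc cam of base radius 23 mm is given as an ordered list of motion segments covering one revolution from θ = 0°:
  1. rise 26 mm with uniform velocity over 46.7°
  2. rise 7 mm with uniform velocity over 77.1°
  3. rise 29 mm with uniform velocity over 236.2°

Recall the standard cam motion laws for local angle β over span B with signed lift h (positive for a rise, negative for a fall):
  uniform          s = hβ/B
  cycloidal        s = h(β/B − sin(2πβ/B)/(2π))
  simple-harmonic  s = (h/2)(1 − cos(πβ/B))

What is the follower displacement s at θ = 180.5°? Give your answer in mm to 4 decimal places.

seg 1 [0°–46.7°] uniform, h=26: full span → s += 26 → s = 26.0000
seg 2 [46.7°–123.8°] uniform, h=7: full span → s += 7 → s = 33.0000
seg 3 [123.8°–360°] uniform, h=29: θ=180.5° here. β=56.7, B=236.2. 29·56.7/236.2 = 6.9615 → s = 39.9615

39.9615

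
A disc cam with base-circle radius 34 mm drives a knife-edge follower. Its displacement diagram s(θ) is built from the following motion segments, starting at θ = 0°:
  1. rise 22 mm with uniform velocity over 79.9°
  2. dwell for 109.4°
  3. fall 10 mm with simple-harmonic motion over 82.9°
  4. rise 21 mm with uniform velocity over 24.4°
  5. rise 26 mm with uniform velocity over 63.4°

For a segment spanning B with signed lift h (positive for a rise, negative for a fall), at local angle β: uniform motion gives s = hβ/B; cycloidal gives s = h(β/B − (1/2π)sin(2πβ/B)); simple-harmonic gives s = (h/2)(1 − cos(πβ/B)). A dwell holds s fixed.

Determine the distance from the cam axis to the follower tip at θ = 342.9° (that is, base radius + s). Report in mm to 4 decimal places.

seg 1 [0°–79.9°] uniform, h=22: full span → s += 22 → s = 22.0000
seg 2 [79.9°–189.3°] dwell: s stays 22.0000
seg 3 [189.3°–272.2°] simple-harmonic, h=-10: full span → s += -10 → s = 12.0000
seg 4 [272.2°–296.6°] uniform, h=21: full span → s += 21 → s = 33.0000
seg 5 [296.6°–360°] uniform, h=26: θ=342.9° here. β=46.3, B=63.4. 26·46.3/63.4 = 18.9874 → s = 51.9874
radial distance = base radius + s = 34 + 51.9874 = 85.9874

85.9874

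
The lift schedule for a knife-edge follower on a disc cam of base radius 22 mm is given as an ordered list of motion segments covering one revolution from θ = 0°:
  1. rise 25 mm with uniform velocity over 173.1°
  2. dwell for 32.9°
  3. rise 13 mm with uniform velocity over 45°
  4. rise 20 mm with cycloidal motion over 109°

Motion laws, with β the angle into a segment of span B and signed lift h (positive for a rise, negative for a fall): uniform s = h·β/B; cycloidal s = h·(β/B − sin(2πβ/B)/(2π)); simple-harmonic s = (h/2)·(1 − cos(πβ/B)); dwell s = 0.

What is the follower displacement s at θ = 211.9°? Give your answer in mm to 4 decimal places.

seg 1 [0°–173.1°] uniform, h=25: full span → s += 25 → s = 25.0000
seg 2 [173.1°–206°] dwell: s stays 25.0000
seg 3 [206°–251°] uniform, h=13: θ=211.9° here. β=5.9, B=45. 13·5.9/45 = 1.7044 → s = 26.7044

26.7044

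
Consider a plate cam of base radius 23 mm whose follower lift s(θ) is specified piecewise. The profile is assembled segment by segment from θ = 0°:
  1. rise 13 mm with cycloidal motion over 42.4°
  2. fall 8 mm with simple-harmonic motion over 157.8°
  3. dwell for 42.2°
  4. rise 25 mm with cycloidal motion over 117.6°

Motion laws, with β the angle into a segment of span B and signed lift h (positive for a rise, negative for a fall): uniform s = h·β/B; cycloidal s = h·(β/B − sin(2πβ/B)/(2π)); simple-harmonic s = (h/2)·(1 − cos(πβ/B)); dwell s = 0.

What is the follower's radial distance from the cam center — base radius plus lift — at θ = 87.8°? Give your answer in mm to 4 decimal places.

seg 1 [0°–42.4°] cycloidal, h=13: full span → s += 13 → s = 13.0000
seg 2 [42.4°–200.2°] simple-harmonic, h=-8: θ=87.8° here. β=45.4, B=157.8. -8/2·(1 − cos(π·0.2877)) = -1.5257 → s = 11.4743
radial distance = base radius + s = 23 + 11.4743 = 34.4743

34.4743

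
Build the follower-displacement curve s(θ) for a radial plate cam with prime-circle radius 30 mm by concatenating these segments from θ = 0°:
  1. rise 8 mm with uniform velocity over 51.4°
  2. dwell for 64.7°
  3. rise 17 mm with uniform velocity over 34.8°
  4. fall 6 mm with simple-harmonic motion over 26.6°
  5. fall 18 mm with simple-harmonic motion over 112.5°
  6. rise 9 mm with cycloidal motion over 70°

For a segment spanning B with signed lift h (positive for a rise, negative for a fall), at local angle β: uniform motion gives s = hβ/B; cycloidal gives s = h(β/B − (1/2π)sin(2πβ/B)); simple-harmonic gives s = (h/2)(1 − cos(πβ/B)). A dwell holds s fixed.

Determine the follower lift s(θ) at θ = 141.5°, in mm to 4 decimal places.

seg 1 [0°–51.4°] uniform, h=8: full span → s += 8 → s = 8.0000
seg 2 [51.4°–116.1°] dwell: s stays 8.0000
seg 3 [116.1°–150.9°] uniform, h=17: θ=141.5° here. β=25.4, B=34.8. 17·25.4/34.8 = 12.4080 → s = 20.4080

20.4080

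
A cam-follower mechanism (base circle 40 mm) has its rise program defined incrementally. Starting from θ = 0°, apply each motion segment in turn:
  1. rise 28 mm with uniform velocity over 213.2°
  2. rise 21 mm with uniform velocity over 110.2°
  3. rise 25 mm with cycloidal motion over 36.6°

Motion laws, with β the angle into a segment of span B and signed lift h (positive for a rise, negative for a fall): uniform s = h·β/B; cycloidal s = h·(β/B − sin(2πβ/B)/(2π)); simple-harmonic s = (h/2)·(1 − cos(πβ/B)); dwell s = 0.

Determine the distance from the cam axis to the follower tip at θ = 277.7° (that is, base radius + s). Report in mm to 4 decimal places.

seg 1 [0°–213.2°] uniform, h=28: full span → s += 28 → s = 28.0000
seg 2 [213.2°–323.4°] uniform, h=21: θ=277.7° here. β=64.5, B=110.2. 21·64.5/110.2 = 12.2913 → s = 40.2913
radial distance = base radius + s = 40 + 40.2913 = 80.2913

80.2913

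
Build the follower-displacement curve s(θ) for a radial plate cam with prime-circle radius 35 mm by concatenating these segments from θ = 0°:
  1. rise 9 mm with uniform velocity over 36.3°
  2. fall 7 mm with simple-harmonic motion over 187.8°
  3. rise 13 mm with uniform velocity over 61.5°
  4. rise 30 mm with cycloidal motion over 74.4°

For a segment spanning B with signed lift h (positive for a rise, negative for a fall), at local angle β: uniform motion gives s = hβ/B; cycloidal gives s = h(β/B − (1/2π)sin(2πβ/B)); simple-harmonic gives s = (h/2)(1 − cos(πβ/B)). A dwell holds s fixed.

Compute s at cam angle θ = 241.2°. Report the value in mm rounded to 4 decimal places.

seg 1 [0°–36.3°] uniform, h=9: full span → s += 9 → s = 9.0000
seg 2 [36.3°–224.1°] simple-harmonic, h=-7: full span → s += -7 → s = 2.0000
seg 3 [224.1°–285.6°] uniform, h=13: θ=241.2° here. β=17.1, B=61.5. 13·17.1/61.5 = 3.6146 → s = 5.6146

5.6146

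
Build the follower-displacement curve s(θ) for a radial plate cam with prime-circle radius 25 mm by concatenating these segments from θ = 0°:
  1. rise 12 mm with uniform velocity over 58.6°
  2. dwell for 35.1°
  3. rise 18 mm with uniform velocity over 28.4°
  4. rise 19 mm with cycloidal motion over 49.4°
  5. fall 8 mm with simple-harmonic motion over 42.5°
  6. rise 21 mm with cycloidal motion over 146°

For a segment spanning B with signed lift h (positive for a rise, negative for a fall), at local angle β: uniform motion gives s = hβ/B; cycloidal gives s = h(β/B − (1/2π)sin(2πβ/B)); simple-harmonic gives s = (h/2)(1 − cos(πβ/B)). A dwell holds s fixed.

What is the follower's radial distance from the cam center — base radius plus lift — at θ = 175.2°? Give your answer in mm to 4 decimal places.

seg 1 [0°–58.6°] uniform, h=12: full span → s += 12 → s = 12.0000
seg 2 [58.6°–93.7°] dwell: s stays 12.0000
seg 3 [93.7°–122.1°] uniform, h=18: full span → s += 18 → s = 30.0000
seg 4 [122.1°–171.5°] cycloidal, h=19: full span → s += 19 → s = 49.0000
seg 5 [171.5°–214°] simple-harmonic, h=-8: θ=175.2° here. β=3.7, B=42.5. -8/2·(1 − cos(π·0.0871)) = -0.1487 → s = 48.8513
radial distance = base radius + s = 25 + 48.8513 = 73.8513

73.8513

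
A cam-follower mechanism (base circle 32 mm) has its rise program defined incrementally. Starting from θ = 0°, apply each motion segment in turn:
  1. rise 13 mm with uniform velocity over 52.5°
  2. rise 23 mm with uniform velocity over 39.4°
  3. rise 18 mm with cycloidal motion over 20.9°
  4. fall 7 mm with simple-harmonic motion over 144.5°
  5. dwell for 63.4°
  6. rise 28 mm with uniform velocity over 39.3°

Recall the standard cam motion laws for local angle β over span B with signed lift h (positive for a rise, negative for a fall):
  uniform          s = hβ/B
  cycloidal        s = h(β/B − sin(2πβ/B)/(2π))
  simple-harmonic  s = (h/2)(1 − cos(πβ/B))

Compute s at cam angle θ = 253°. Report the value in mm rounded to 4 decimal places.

seg 1 [0°–52.5°] uniform, h=13: full span → s += 13 → s = 13.0000
seg 2 [52.5°–91.9°] uniform, h=23: full span → s += 23 → s = 36.0000
seg 3 [91.9°–112.8°] cycloidal, h=18: full span → s += 18 → s = 54.0000
seg 4 [112.8°–257.3°] simple-harmonic, h=-7: θ=253° here. β=140.2, B=144.5. -7/2·(1 − cos(π·0.9702)) = -6.9847 → s = 47.0153

47.0153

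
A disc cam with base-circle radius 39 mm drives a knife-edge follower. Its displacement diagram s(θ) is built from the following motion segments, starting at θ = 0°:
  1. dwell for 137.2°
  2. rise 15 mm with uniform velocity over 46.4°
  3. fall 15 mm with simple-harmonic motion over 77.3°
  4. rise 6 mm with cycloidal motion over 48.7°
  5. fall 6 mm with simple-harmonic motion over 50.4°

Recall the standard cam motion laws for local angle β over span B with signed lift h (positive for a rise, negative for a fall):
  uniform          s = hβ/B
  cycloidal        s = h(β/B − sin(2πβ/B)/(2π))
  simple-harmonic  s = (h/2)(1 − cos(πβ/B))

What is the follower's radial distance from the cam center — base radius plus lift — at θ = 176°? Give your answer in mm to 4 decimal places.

seg 1 [0°–137.2°] dwell: s stays 0.0000
seg 2 [137.2°–183.6°] uniform, h=15: θ=176° here. β=38.8, B=46.4. 15·38.8/46.4 = 12.5431 → s = 12.5431
radial distance = base radius + s = 39 + 12.5431 = 51.5431

51.5431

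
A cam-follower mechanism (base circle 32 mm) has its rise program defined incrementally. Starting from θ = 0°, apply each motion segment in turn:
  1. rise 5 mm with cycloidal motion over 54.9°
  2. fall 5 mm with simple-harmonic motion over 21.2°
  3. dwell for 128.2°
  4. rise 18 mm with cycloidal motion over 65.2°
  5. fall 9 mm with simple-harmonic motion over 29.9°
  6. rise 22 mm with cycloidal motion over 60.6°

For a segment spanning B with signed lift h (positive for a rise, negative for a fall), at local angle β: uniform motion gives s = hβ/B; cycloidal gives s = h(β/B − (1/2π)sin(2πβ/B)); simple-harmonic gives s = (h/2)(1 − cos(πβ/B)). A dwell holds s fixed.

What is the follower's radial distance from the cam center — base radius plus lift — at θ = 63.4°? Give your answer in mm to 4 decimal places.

seg 1 [0°–54.9°] cycloidal, h=5: full span → s += 5 → s = 5.0000
seg 2 [54.9°–76.1°] simple-harmonic, h=-5: θ=63.4° here. β=8.5, B=21.2. -5/2·(1 − cos(π·0.4009)) = -1.7345 → s = 3.2655
radial distance = base radius + s = 32 + 3.2655 = 35.2655

35.2655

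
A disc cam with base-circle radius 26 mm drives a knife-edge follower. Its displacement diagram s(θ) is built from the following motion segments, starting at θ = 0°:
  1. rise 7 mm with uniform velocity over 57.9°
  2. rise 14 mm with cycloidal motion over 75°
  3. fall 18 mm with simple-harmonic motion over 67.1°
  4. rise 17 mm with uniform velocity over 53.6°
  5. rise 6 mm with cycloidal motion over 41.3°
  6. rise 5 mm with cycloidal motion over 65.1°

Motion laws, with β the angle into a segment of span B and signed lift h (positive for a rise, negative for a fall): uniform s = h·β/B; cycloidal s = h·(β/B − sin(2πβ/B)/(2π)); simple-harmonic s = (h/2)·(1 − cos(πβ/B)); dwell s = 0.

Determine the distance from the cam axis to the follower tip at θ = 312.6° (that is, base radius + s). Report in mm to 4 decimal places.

seg 1 [0°–57.9°] uniform, h=7: full span → s += 7 → s = 7.0000
seg 2 [57.9°–132.9°] cycloidal, h=14: full span → s += 14 → s = 21.0000
seg 3 [132.9°–200°] simple-harmonic, h=-18: full span → s += -18 → s = 3.0000
seg 4 [200°–253.6°] uniform, h=17: full span → s += 17 → s = 20.0000
seg 5 [253.6°–294.9°] cycloidal, h=6: full span → s += 6 → s = 26.0000
seg 6 [294.9°–360°] cycloidal, h=5: θ=312.6° here. β=17.7, B=65.1. 5·(0.2719 − sin(2π·0.2719)/(2π)) = 0.5712 → s = 26.5712
radial distance = base radius + s = 26 + 26.5712 = 52.5712

52.5712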